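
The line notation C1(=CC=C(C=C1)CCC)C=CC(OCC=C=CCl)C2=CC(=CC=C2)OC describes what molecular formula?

C23H25ClO2

Heavy atoms from the SMILES: 23 C, 1 Cl, 2 O.
Implicit hydrogens by atom environment:
  8 × C (aromatic): 1 H each → 8
  5 × C: 1 H each → 5
  4 × C (aromatic): no H
  3 × C: 2 H each → 6
  2 × C: 3 H each → 6
  2 × O: no H
  1 × C: no H
  1 × Cl: no H
  Total hydrogens = 25.
Molecular formula: C23H25ClO2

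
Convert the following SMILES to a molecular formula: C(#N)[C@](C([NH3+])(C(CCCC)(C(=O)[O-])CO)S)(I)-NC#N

Heavy atoms from the SMILES: 11 C, 1 I, 4 N, 3 O, 1 S.
Implicit hydrogens by atom environment:
  6 × C: no H
  4 × C: 2 H each → 8
  2 × N: no H
  1 × C: 3 H
  1 × I: no H
  1 × N (charge +1): 3 H
  1 × N: 1 H
  1 × O: 1 H
  1 × O: no H
  1 × O (charge -1): no H
  1 × S: 1 H
  Total hydrogens = 17.
Molecular formula: C11H17IN4O3S

C11H17IN4O3S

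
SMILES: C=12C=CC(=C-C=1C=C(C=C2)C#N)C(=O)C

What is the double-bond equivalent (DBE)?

Molecular formula from the SMILES: C13H9NO.
DoU = (2C + 2 + N − H − X)/2 = (2·13 + 2 + 1 − 9 − 0)/2 = 20/2 = 10.
(Structurally: 2 ring(s) + 8 π bond(s) = 10.)

10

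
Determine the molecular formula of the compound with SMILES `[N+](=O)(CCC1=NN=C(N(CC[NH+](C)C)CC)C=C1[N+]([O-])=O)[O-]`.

C12H21N6O4+

Heavy atoms from the SMILES: 12 C, 6 N, 4 O.
Implicit hydrogens by atom environment:
  5 × C: 2 H each → 10
  3 × C: 3 H each → 9
  3 × C (aromatic): no H
  2 × N (aromatic): no H
  2 × N (charge +1): no H
  2 × O: no H
  2 × O (charge -1): no H
  1 × C (aromatic): 1 H
  1 × N (charge +1): 1 H
  1 × N: no H
  Total hydrogens = 21.
Net charge +1.
Molecular formula: C12H21N6O4+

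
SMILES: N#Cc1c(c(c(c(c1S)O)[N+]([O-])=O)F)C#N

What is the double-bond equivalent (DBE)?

Molecular formula from the SMILES: C8H2FN3O3S.
DoU = (2C + 2 + N − H − X)/2 = (2·8 + 2 + 3 − 2 − 1)/2 = 18/2 = 9.
(Structurally: 1 ring(s) + 8 π bond(s) = 9.)

9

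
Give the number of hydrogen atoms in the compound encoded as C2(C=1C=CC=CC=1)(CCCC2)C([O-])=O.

Hydrogens are implicit in SMILES; fill each atom to its normal valence:
  5 × C (aromatic): 1 H each → 5
  4 × C: 2 H each → 8
  2 × C: no H
  1 × C (aromatic): no H
  1 × O: no H
  1 × O (charge -1): no H
  Total hydrogens = 13.

13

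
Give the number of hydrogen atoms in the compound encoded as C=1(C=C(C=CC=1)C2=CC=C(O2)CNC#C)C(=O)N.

12

Hydrogens are implicit in SMILES; fill each atom to its normal valence:
  6 × C (aromatic): 1 H each → 6
  4 × C (aromatic): no H
  2 × C: no H
  1 × C: 2 H
  1 × C: 1 H
  1 × N: 2 H
  1 × N: 1 H
  1 × O (aromatic): no H
  1 × O: no H
  Total hydrogens = 12.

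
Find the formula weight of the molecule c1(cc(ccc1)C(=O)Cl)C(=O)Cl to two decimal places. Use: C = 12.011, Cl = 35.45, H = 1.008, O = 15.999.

Molecular formula: C8H4Cl2O2.
M = 8×12.011 + 2×35.45 + 4×1.008 + 2×15.999 = 203.02 g/mol.

203.02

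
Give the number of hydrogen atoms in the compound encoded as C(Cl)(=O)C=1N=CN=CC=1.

3

Hydrogens are implicit in SMILES; fill each atom to its normal valence:
  3 × C (aromatic): 1 H each → 3
  2 × N (aromatic): no H
  1 × C (aromatic): no H
  1 × C: no H
  1 × Cl: no H
  1 × O: no H
  Total hydrogens = 3.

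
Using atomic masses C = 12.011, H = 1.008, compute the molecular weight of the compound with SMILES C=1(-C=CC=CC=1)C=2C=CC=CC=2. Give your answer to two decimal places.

Molecular formula: C12H10.
M = 12×12.011 + 10×1.008 = 154.21 g/mol.

154.21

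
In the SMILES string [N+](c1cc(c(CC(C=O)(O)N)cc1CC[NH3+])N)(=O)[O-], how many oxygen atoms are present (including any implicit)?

The symbol for oxygen appears 4 times in the SMILES.

4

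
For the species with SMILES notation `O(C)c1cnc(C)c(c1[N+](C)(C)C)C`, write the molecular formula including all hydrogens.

C11H19N2O+

Heavy atoms from the SMILES: 11 C, 2 N, 1 O.
Implicit hydrogens by atom environment:
  6 × C: 3 H each → 18
  4 × C (aromatic): no H
  1 × C (aromatic): 1 H
  1 × N (aromatic): no H
  1 × N (charge +1): no H
  1 × O: no H
  Total hydrogens = 19.
Net charge +1.
Molecular formula: C11H19N2O+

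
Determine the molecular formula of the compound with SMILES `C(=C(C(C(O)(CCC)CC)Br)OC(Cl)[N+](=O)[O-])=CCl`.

Heavy atoms from the SMILES: 1 Br, 11 C, 2 Cl, 1 N, 4 O.
Implicit hydrogens by atom environment:
  3 × C: 2 H each → 6
  3 × C: 1 H each → 3
  3 × C: no H
  2 × C: 3 H each → 6
  2 × Cl: no H
  2 × O: no H
  1 × Br: no H
  1 × N (charge +1): no H
  1 × O: 1 H
  1 × O (charge -1): no H
  Total hydrogens = 16.
Molecular formula: C11H16BrCl2NO4

C11H16BrCl2NO4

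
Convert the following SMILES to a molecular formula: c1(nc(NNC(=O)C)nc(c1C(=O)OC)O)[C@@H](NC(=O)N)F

Heavy atoms from the SMILES: 10 C, 1 F, 6 N, 5 O.
Implicit hydrogens by atom environment:
  4 × C (aromatic): no H
  4 × O: no H
  3 × C: no H
  3 × N: 1 H each → 3
  2 × C: 3 H each → 6
  2 × N (aromatic): no H
  1 × C: 1 H
  1 × F: no H
  1 × N: 2 H
  1 × O: 1 H
  Total hydrogens = 13.
Molecular formula: C10H13FN6O5

C10H13FN6O5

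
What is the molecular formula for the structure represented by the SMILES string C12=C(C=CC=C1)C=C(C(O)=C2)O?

Heavy atoms from the SMILES: 10 C, 2 O.
Implicit hydrogens by atom environment:
  6 × C (aromatic): 1 H each → 6
  4 × C (aromatic): no H
  2 × O: 1 H each → 2
  Total hydrogens = 8.
Molecular formula: C10H8O2

C10H8O2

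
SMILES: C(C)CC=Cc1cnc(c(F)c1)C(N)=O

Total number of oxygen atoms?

1

The symbol for oxygen appears 1 time in the SMILES.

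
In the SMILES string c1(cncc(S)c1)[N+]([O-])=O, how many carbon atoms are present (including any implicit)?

The symbol for carbon appears 5 times in the SMILES. Lowercase c denotes aromatic carbon and counts toward C.

5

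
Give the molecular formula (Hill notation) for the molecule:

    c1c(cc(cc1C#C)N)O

C8H7NO

Heavy atoms from the SMILES: 8 C, 1 N, 1 O.
Implicit hydrogens by atom environment:
  3 × C (aromatic): 1 H each → 3
  3 × C (aromatic): no H
  1 × C: 1 H
  1 × C: no H
  1 × N: 2 H
  1 × O: 1 H
  Total hydrogens = 7.
Molecular formula: C8H7NO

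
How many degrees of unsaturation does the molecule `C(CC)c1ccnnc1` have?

Molecular formula from the SMILES: C7H10N2.
DoU = (2C + 2 + N − H − X)/2 = (2·7 + 2 + 2 − 10 − 0)/2 = 8/2 = 4.
(Structurally: 1 ring(s) + 3 π bond(s) = 4.)

4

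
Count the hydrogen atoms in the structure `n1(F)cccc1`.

4

Hydrogens are implicit in SMILES; fill each atom to its normal valence:
  4 × C (aromatic): 1 H each → 4
  1 × F: no H
  1 × N (aromatic): no H
  Total hydrogens = 4.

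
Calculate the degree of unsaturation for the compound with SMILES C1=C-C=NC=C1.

4

Molecular formula from the SMILES: C5H5N.
DoU = (2C + 2 + N − H − X)/2 = (2·5 + 2 + 1 − 5 − 0)/2 = 8/2 = 4.
(Structurally: 1 ring(s) + 3 π bond(s) = 4.)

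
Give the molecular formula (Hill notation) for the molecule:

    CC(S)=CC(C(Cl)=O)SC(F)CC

Heavy atoms from the SMILES: 8 C, 1 Cl, 1 F, 1 O, 2 S.
Implicit hydrogens by atom environment:
  3 × C: 1 H each → 3
  2 × C: 3 H each → 6
  2 × C: no H
  1 × C: 2 H
  1 × Cl: no H
  1 × F: no H
  1 × O: no H
  1 × S: 1 H
  1 × S: no H
  Total hydrogens = 12.
Molecular formula: C8H12ClFOS2

C8H12ClFOS2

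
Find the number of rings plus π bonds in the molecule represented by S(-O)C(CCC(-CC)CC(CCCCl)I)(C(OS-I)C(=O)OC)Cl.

1

Molecular formula from the SMILES: C14H24Cl2I2O4S2.
DoU = (2C + 2 + N − H − X)/2 = (2·14 + 2 + 0 − 24 − 4)/2 = 2/2 = 1.
(Structurally: 0 ring(s) + 1 π bond(s) = 1.)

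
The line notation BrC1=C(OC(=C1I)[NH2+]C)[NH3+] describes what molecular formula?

Heavy atoms from the SMILES: 1 Br, 5 C, 1 I, 2 N, 1 O.
Implicit hydrogens by atom environment:
  4 × C (aromatic): no H
  1 × Br: no H
  1 × C: 3 H
  1 × I: no H
  1 × N (charge +1): 3 H
  1 × N (charge +1): 2 H
  1 × O (aromatic): no H
  Total hydrogens = 8.
Net charge +2.
Molecular formula: [C5H8BrIN2O]2+

[C5H8BrIN2O]2+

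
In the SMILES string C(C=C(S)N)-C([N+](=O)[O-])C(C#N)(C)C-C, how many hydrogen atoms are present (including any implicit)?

15

Hydrogens are implicit in SMILES; fill each atom to its normal valence:
  3 × C: no H
  2 × C: 3 H each → 6
  2 × C: 2 H each → 4
  2 × C: 1 H each → 2
  1 × N: 2 H
  1 × N: no H
  1 × N (charge +1): no H
  1 × O: no H
  1 × O (charge -1): no H
  1 × S: 1 H
  Total hydrogens = 15.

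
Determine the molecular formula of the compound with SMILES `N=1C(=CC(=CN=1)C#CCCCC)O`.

C10H12N2O

Heavy atoms from the SMILES: 10 C, 2 N, 1 O.
Implicit hydrogens by atom environment:
  3 × C: 2 H each → 6
  2 × C (aromatic): 1 H each → 2
  2 × C (aromatic): no H
  2 × C: no H
  2 × N (aromatic): no H
  1 × C: 3 H
  1 × O: 1 H
  Total hydrogens = 12.
Molecular formula: C10H12N2O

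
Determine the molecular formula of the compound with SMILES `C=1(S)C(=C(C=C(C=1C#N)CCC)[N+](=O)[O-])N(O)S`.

C10H11N3O3S2

Heavy atoms from the SMILES: 10 C, 3 N, 3 O, 2 S.
Implicit hydrogens by atom environment:
  5 × C (aromatic): no H
  2 × C: 2 H each → 4
  2 × N: no H
  2 × S: 1 H each → 2
  1 × C: 3 H
  1 × C (aromatic): 1 H
  1 × C: no H
  1 × N (charge +1): no H
  1 × O: 1 H
  1 × O: no H
  1 × O (charge -1): no H
  Total hydrogens = 11.
Molecular formula: C10H11N3O3S2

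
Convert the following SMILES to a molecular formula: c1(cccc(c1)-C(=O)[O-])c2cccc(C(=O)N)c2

C14H10NO3-

Heavy atoms from the SMILES: 14 C, 1 N, 3 O.
Implicit hydrogens by atom environment:
  8 × C (aromatic): 1 H each → 8
  4 × C (aromatic): no H
  2 × C: no H
  2 × O: no H
  1 × N: 2 H
  1 × O (charge -1): no H
  Total hydrogens = 10.
Net charge -1.
Molecular formula: C14H10NO3-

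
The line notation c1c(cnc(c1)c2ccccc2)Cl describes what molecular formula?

C11H8ClN

Heavy atoms from the SMILES: 11 C, 1 Cl, 1 N.
Implicit hydrogens by atom environment:
  8 × C (aromatic): 1 H each → 8
  3 × C (aromatic): no H
  1 × Cl: no H
  1 × N (aromatic): no H
  Total hydrogens = 8.
Molecular formula: C11H8ClN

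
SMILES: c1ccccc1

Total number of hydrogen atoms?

6

Hydrogens are implicit in SMILES; fill each atom to its normal valence:
  6 × C (aromatic): 1 H each → 6
  Total hydrogens = 6.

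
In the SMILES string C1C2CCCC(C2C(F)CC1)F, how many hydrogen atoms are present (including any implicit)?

Hydrogens are implicit in SMILES; fill each atom to its normal valence:
  6 × C: 2 H each → 12
  4 × C: 1 H each → 4
  2 × F: no H
  Total hydrogens = 16.

16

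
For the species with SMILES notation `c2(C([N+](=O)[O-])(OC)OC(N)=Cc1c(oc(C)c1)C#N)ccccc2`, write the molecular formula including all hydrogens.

Heavy atoms from the SMILES: 16 C, 3 N, 5 O.
Implicit hydrogens by atom environment:
  6 × C (aromatic): 1 H each → 6
  4 × C (aromatic): no H
  3 × C: no H
  3 × O: no H
  2 × C: 3 H each → 6
  1 × C: 1 H
  1 × N: 2 H
  1 × N (charge +1): no H
  1 × N: no H
  1 × O (aromatic): no H
  1 × O (charge -1): no H
  Total hydrogens = 15.
Molecular formula: C16H15N3O5

C16H15N3O5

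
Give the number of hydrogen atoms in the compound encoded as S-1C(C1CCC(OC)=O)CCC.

16

Hydrogens are implicit in SMILES; fill each atom to its normal valence:
  4 × C: 2 H each → 8
  2 × C: 3 H each → 6
  2 × C: 1 H each → 2
  2 × O: no H
  1 × C: no H
  1 × S: no H
  Total hydrogens = 16.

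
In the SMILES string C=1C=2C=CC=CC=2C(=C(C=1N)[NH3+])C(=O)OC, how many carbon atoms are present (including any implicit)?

12

The symbol for carbon appears 12 times in the SMILES.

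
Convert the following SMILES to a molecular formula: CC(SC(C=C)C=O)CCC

Heavy atoms from the SMILES: 9 C, 1 O, 1 S.
Implicit hydrogens by atom environment:
  4 × C: 1 H each → 4
  3 × C: 2 H each → 6
  2 × C: 3 H each → 6
  1 × O: no H
  1 × S: no H
  Total hydrogens = 16.
Molecular formula: C9H16OS

C9H16OS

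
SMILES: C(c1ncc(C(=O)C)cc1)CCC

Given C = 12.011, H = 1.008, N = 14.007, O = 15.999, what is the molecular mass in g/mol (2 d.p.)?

Molecular formula: C11H15NO.
M = 11×12.011 + 15×1.008 + 1×14.007 + 1×15.999 = 177.25 g/mol.

177.25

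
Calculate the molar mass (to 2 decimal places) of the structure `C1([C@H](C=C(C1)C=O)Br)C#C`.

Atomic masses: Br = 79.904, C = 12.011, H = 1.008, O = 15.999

Molecular formula: C8H7BrO.
M = 1×79.904 + 8×12.011 + 7×1.008 + 1×15.999 = 199.05 g/mol.

199.05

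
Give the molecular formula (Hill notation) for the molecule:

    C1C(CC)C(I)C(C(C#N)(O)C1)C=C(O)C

Heavy atoms from the SMILES: 12 C, 1 I, 1 N, 2 O.
Implicit hydrogens by atom environment:
  4 × C: 1 H each → 4
  3 × C: 2 H each → 6
  3 × C: no H
  2 × C: 3 H each → 6
  2 × O: 1 H each → 2
  1 × I: no H
  1 × N: no H
  Total hydrogens = 18.
Molecular formula: C12H18INO2

C12H18INO2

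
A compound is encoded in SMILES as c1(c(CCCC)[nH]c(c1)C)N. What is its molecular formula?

C9H16N2

Heavy atoms from the SMILES: 9 C, 2 N.
Implicit hydrogens by atom environment:
  3 × C: 2 H each → 6
  3 × C (aromatic): no H
  2 × C: 3 H each → 6
  1 × C (aromatic): 1 H
  1 × N: 2 H
  1 × N (aromatic): 1 H
  Total hydrogens = 16.
Molecular formula: C9H16N2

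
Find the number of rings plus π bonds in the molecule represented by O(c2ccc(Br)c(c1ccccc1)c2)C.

Molecular formula from the SMILES: C13H11BrO.
DoU = (2C + 2 + N − H − X)/2 = (2·13 + 2 + 0 − 11 − 1)/2 = 16/2 = 8.
(Structurally: 2 ring(s) + 6 π bond(s) = 8.)

8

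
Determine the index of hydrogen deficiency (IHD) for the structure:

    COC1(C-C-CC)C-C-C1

Molecular formula from the SMILES: C9H18O.
DoU = (2C + 2 + N − H − X)/2 = (2·9 + 2 + 0 − 18 − 0)/2 = 2/2 = 1.
(Structurally: 1 ring(s) + 0 π bond(s) = 1.)

1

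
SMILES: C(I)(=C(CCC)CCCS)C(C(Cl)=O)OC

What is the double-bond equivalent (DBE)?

Molecular formula from the SMILES: C11H18ClIO2S.
DoU = (2C + 2 + N − H − X)/2 = (2·11 + 2 + 0 − 18 − 2)/2 = 4/2 = 2.
(Structurally: 0 ring(s) + 2 π bond(s) = 2.)

2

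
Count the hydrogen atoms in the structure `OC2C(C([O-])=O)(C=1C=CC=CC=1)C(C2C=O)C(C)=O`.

13

Hydrogens are implicit in SMILES; fill each atom to its normal valence:
  5 × C (aromatic): 1 H each → 5
  4 × C: 1 H each → 4
  3 × C: no H
  3 × O: no H
  1 × C: 3 H
  1 × C (aromatic): no H
  1 × O: 1 H
  1 × O (charge -1): no H
  Total hydrogens = 13.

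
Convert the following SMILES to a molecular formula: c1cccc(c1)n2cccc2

C10H9N

Heavy atoms from the SMILES: 10 C, 1 N.
Implicit hydrogens by atom environment:
  9 × C (aromatic): 1 H each → 9
  1 × C (aromatic): no H
  1 × N (aromatic): no H
  Total hydrogens = 9.
Molecular formula: C10H9N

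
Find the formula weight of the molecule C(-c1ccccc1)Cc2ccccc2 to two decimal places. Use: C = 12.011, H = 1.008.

Molecular formula: C14H14.
M = 14×12.011 + 14×1.008 = 182.27 g/mol.

182.27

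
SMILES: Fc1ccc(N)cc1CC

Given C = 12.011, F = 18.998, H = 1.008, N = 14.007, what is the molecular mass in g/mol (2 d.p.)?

Molecular formula: C8H10FN.
M = 8×12.011 + 1×18.998 + 10×1.008 + 1×14.007 = 139.17 g/mol.

139.17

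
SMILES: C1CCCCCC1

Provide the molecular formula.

Heavy atoms from the SMILES: 7 C.
Implicit hydrogens by atom environment:
  7 × C: 2 H each → 14
  Total hydrogens = 14.
Molecular formula: C7H14

C7H14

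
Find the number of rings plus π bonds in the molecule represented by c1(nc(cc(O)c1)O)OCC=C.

Molecular formula from the SMILES: C8H9NO3.
DoU = (2C + 2 + N − H − X)/2 = (2·8 + 2 + 1 − 9 − 0)/2 = 10/2 = 5.
(Structurally: 1 ring(s) + 4 π bond(s) = 5.)

5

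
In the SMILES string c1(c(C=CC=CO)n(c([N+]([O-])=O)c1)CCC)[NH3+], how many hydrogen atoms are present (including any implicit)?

Hydrogens are implicit in SMILES; fill each atom to its normal valence:
  4 × C: 1 H each → 4
  3 × C (aromatic): no H
  2 × C: 2 H each → 4
  1 × C: 3 H
  1 × C (aromatic): 1 H
  1 × N (charge +1): 3 H
  1 × N (aromatic): no H
  1 × N (charge +1): no H
  1 × O: 1 H
  1 × O: no H
  1 × O (charge -1): no H
  Total hydrogens = 16.

16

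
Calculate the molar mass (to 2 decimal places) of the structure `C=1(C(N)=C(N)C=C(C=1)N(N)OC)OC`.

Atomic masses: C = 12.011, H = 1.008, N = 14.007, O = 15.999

Molecular formula: C8H14N4O2.
M = 8×12.011 + 14×1.008 + 4×14.007 + 2×15.999 = 198.23 g/mol.

198.23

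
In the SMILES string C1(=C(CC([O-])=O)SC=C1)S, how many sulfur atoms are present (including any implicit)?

The symbol for sulfur appears 2 times in the SMILES.

2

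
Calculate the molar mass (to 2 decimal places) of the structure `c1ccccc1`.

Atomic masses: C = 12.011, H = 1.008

78.11

Molecular formula: C6H6.
M = 6×12.011 + 6×1.008 = 78.11 g/mol.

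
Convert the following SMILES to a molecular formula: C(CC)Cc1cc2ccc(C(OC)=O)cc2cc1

Heavy atoms from the SMILES: 16 C, 2 O.
Implicit hydrogens by atom environment:
  6 × C (aromatic): 1 H each → 6
  4 × C (aromatic): no H
  3 × C: 2 H each → 6
  2 × C: 3 H each → 6
  2 × O: no H
  1 × C: no H
  Total hydrogens = 18.
Molecular formula: C16H18O2

C16H18O2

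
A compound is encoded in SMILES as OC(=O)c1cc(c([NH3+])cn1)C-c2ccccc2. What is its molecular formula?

C13H13N2O2+

Heavy atoms from the SMILES: 13 C, 2 N, 2 O.
Implicit hydrogens by atom environment:
  7 × C (aromatic): 1 H each → 7
  4 × C (aromatic): no H
  1 × C: 2 H
  1 × C: no H
  1 × N (charge +1): 3 H
  1 × N (aromatic): no H
  1 × O: 1 H
  1 × O: no H
  Total hydrogens = 13.
Net charge +1.
Molecular formula: C13H13N2O2+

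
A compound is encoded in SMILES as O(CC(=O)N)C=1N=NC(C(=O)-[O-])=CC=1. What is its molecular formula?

Heavy atoms from the SMILES: 7 C, 3 N, 4 O.
Implicit hydrogens by atom environment:
  3 × O: no H
  2 × C (aromatic): 1 H each → 2
  2 × C (aromatic): no H
  2 × C: no H
  2 × N (aromatic): no H
  1 × C: 2 H
  1 × N: 2 H
  1 × O (charge -1): no H
  Total hydrogens = 6.
Net charge -1.
Molecular formula: C7H6N3O4-

C7H6N3O4-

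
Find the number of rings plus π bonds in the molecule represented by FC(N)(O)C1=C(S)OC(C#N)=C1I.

5

Molecular formula from the SMILES: C6H4FIN2O2S.
DoU = (2C + 2 + N − H − X)/2 = (2·6 + 2 + 2 − 4 − 2)/2 = 10/2 = 5.
(Structurally: 1 ring(s) + 4 π bond(s) = 5.)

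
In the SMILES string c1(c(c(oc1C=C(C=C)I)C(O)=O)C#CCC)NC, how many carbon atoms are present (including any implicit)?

14

The symbol for carbon appears 14 times in the SMILES. Lowercase c denotes aromatic carbon and counts toward C.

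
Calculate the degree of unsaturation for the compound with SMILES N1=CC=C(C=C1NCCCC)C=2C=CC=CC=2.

8

Molecular formula from the SMILES: C15H18N2.
DoU = (2C + 2 + N − H − X)/2 = (2·15 + 2 + 2 − 18 − 0)/2 = 16/2 = 8.
(Structurally: 2 ring(s) + 6 π bond(s) = 8.)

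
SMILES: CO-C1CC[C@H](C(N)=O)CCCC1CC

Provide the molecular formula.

Heavy atoms from the SMILES: 12 C, 1 N, 2 O.
Implicit hydrogens by atom environment:
  6 × C: 2 H each → 12
  3 × C: 1 H each → 3
  2 × C: 3 H each → 6
  2 × O: no H
  1 × C: no H
  1 × N: 2 H
  Total hydrogens = 23.
Molecular formula: C12H23NO2

C12H23NO2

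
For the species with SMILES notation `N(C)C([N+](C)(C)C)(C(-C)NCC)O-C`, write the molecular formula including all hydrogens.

Heavy atoms from the SMILES: 10 C, 3 N, 1 O.
Implicit hydrogens by atom environment:
  7 × C: 3 H each → 21
  2 × N: 1 H each → 2
  1 × C: 2 H
  1 × C: 1 H
  1 × C: no H
  1 × N (charge +1): no H
  1 × O: no H
  Total hydrogens = 26.
Net charge +1.
Molecular formula: C10H26N3O+

C10H26N3O+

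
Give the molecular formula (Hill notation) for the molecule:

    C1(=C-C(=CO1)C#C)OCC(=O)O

C8H6O4

Heavy atoms from the SMILES: 8 C, 4 O.
Implicit hydrogens by atom environment:
  2 × C (aromatic): 1 H each → 2
  2 × C (aromatic): no H
  2 × C: no H
  2 × O: no H
  1 × C: 2 H
  1 × C: 1 H
  1 × O: 1 H
  1 × O (aromatic): no H
  Total hydrogens = 6.
Molecular formula: C8H6O4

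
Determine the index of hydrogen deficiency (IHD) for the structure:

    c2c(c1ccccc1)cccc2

8

Molecular formula from the SMILES: C12H10.
DoU = (2C + 2 + N − H − X)/2 = (2·12 + 2 + 0 − 10 − 0)/2 = 16/2 = 8.
(Structurally: 2 ring(s) + 6 π bond(s) = 8.)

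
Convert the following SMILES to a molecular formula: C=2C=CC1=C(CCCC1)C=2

Heavy atoms from the SMILES: 10 C.
Implicit hydrogens by atom environment:
  4 × C: 2 H each → 8
  4 × C (aromatic): 1 H each → 4
  2 × C (aromatic): no H
  Total hydrogens = 12.
Molecular formula: C10H12

C10H12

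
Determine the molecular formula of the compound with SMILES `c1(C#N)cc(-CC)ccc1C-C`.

C11H13N

Heavy atoms from the SMILES: 11 C, 1 N.
Implicit hydrogens by atom environment:
  3 × C (aromatic): 1 H each → 3
  3 × C (aromatic): no H
  2 × C: 3 H each → 6
  2 × C: 2 H each → 4
  1 × C: no H
  1 × N: no H
  Total hydrogens = 13.
Molecular formula: C11H13N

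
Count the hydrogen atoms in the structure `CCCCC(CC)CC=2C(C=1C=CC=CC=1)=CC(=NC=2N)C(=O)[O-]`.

Hydrogens are implicit in SMILES; fill each atom to its normal valence:
  6 × C (aromatic): 1 H each → 6
  5 × C: 2 H each → 10
  5 × C (aromatic): no H
  2 × C: 3 H each → 6
  1 × C: 1 H
  1 × C: no H
  1 × N: 2 H
  1 × N (aromatic): no H
  1 × O: no H
  1 × O (charge -1): no H
  Total hydrogens = 25.

25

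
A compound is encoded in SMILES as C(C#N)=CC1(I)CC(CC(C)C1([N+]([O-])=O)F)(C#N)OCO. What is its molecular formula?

Heavy atoms from the SMILES: 12 C, 1 F, 1 I, 3 N, 4 O.
Implicit hydrogens by atom environment:
  5 × C: no H
  3 × C: 2 H each → 6
  3 × C: 1 H each → 3
  2 × N: no H
  2 × O: no H
  1 × C: 3 H
  1 × F: no H
  1 × I: no H
  1 × N (charge +1): no H
  1 × O: 1 H
  1 × O (charge -1): no H
  Total hydrogens = 13.
Molecular formula: C12H13FIN3O4

C12H13FIN3O4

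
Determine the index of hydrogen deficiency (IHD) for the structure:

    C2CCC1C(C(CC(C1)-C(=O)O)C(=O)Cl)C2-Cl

Molecular formula from the SMILES: C12H16Cl2O3.
DoU = (2C + 2 + N − H − X)/2 = (2·12 + 2 + 0 − 16 − 2)/2 = 8/2 = 4.
(Structurally: 2 ring(s) + 2 π bond(s) = 4.)

4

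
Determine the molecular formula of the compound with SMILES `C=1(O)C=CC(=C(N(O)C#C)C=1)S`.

C8H7NO2S

Heavy atoms from the SMILES: 8 C, 1 N, 2 O, 1 S.
Implicit hydrogens by atom environment:
  3 × C (aromatic): 1 H each → 3
  3 × C (aromatic): no H
  2 × O: 1 H each → 2
  1 × C: 1 H
  1 × C: no H
  1 × N: no H
  1 × S: 1 H
  Total hydrogens = 7.
Molecular formula: C8H7NO2S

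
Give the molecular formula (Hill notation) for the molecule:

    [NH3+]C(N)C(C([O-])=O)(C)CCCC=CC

Heavy atoms from the SMILES: 10 C, 2 N, 2 O.
Implicit hydrogens by atom environment:
  3 × C: 2 H each → 6
  3 × C: 1 H each → 3
  2 × C: 3 H each → 6
  2 × C: no H
  1 × N (charge +1): 3 H
  1 × N: 2 H
  1 × O: no H
  1 × O (charge -1): no H
  Total hydrogens = 20.
Molecular formula: C10H20N2O2

C10H20N2O2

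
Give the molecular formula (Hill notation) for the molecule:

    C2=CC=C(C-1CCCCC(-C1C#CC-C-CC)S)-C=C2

C19H26S

Heavy atoms from the SMILES: 19 C, 1 S.
Implicit hydrogens by atom environment:
  7 × C: 2 H each → 14
  5 × C (aromatic): 1 H each → 5
  3 × C: 1 H each → 3
  2 × C: no H
  1 × C: 3 H
  1 × C (aromatic): no H
  1 × S: 1 H
  Total hydrogens = 26.
Molecular formula: C19H26S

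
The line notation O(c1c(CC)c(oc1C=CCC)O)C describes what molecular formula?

C11H16O3

Heavy atoms from the SMILES: 11 C, 3 O.
Implicit hydrogens by atom environment:
  4 × C (aromatic): no H
  3 × C: 3 H each → 9
  2 × C: 2 H each → 4
  2 × C: 1 H each → 2
  1 × O: 1 H
  1 × O (aromatic): no H
  1 × O: no H
  Total hydrogens = 16.
Molecular formula: C11H16O3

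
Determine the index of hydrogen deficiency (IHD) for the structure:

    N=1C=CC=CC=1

Molecular formula from the SMILES: C5H5N.
DoU = (2C + 2 + N − H − X)/2 = (2·5 + 2 + 1 − 5 − 0)/2 = 8/2 = 4.
(Structurally: 1 ring(s) + 3 π bond(s) = 4.)

4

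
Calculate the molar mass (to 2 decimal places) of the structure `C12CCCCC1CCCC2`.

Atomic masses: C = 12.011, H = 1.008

138.25

Molecular formula: C10H18.
M = 10×12.011 + 18×1.008 = 138.25 g/mol.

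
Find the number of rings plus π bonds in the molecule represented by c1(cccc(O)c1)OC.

4

Molecular formula from the SMILES: C7H8O2.
DoU = (2C + 2 + N − H − X)/2 = (2·7 + 2 + 0 − 8 − 0)/2 = 8/2 = 4.
(Structurally: 1 ring(s) + 3 π bond(s) = 4.)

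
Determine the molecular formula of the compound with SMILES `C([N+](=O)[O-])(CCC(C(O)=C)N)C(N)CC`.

C9H19N3O3

Heavy atoms from the SMILES: 9 C, 3 N, 3 O.
Implicit hydrogens by atom environment:
  4 × C: 2 H each → 8
  3 × C: 1 H each → 3
  2 × N: 2 H each → 4
  1 × C: 3 H
  1 × C: no H
  1 × N (charge +1): no H
  1 × O: 1 H
  1 × O: no H
  1 × O (charge -1): no H
  Total hydrogens = 19.
Molecular formula: C9H19N3O3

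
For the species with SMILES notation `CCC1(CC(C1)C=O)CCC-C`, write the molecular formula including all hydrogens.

Heavy atoms from the SMILES: 11 C, 1 O.
Implicit hydrogens by atom environment:
  6 × C: 2 H each → 12
  2 × C: 3 H each → 6
  2 × C: 1 H each → 2
  1 × C: no H
  1 × O: no H
  Total hydrogens = 20.
Molecular formula: C11H20O

C11H20O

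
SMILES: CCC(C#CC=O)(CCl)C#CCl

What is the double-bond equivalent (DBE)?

Molecular formula from the SMILES: C9H8Cl2O.
DoU = (2C + 2 + N − H − X)/2 = (2·9 + 2 + 0 − 8 − 2)/2 = 10/2 = 5.
(Structurally: 0 ring(s) + 5 π bond(s) = 5.)

5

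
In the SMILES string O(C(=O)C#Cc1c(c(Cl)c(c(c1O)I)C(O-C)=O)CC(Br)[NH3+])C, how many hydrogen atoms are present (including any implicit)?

Hydrogens are implicit in SMILES; fill each atom to its normal valence:
  6 × C (aromatic): no H
  4 × C: no H
  4 × O: no H
  2 × C: 3 H each → 6
  1 × Br: no H
  1 × C: 2 H
  1 × C: 1 H
  1 × Cl: no H
  1 × I: no H
  1 × N (charge +1): 3 H
  1 × O: 1 H
  Total hydrogens = 13.

13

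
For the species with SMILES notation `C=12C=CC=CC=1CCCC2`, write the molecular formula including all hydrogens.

Heavy atoms from the SMILES: 10 C.
Implicit hydrogens by atom environment:
  4 × C: 2 H each → 8
  4 × C (aromatic): 1 H each → 4
  2 × C (aromatic): no H
  Total hydrogens = 12.
Molecular formula: C10H12

C10H12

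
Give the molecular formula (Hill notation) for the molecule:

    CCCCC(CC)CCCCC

C12H26

Heavy atoms from the SMILES: 12 C.
Implicit hydrogens by atom environment:
  8 × C: 2 H each → 16
  3 × C: 3 H each → 9
  1 × C: 1 H
  Total hydrogens = 26.
Molecular formula: C12H26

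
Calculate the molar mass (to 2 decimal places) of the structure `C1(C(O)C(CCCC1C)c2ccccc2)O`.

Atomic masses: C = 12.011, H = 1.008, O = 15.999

220.31

Molecular formula: C14H20O2.
M = 14×12.011 + 20×1.008 + 2×15.999 = 220.31 g/mol.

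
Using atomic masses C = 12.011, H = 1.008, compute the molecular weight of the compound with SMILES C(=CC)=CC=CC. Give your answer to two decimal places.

94.16

Molecular formula: C7H10.
M = 7×12.011 + 10×1.008 = 94.16 g/mol.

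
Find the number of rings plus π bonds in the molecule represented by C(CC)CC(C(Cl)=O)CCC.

1

Molecular formula from the SMILES: C9H17ClO.
DoU = (2C + 2 + N − H − X)/2 = (2·9 + 2 + 0 − 17 − 1)/2 = 2/2 = 1.
(Structurally: 0 ring(s) + 1 π bond(s) = 1.)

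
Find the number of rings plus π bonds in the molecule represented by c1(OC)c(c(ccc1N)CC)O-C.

4

Molecular formula from the SMILES: C10H15NO2.
DoU = (2C + 2 + N − H − X)/2 = (2·10 + 2 + 1 − 15 − 0)/2 = 8/2 = 4.
(Structurally: 1 ring(s) + 3 π bond(s) = 4.)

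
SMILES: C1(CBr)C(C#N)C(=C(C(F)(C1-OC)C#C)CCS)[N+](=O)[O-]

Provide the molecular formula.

C13H14BrFN2O3S

Heavy atoms from the SMILES: 1 Br, 13 C, 1 F, 2 N, 3 O, 1 S.
Implicit hydrogens by atom environment:
  5 × C: no H
  4 × C: 1 H each → 4
  3 × C: 2 H each → 6
  2 × O: no H
  1 × Br: no H
  1 × C: 3 H
  1 × F: no H
  1 × N (charge +1): no H
  1 × N: no H
  1 × O (charge -1): no H
  1 × S: 1 H
  Total hydrogens = 14.
Molecular formula: C13H14BrFN2O3S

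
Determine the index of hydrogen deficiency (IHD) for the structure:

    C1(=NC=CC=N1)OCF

4

Molecular formula from the SMILES: C5H5FN2O.
DoU = (2C + 2 + N − H − X)/2 = (2·5 + 2 + 2 − 5 − 1)/2 = 8/2 = 4.
(Structurally: 1 ring(s) + 3 π bond(s) = 4.)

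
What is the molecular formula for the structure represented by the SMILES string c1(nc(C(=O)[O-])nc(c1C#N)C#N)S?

Heavy atoms from the SMILES: 7 C, 4 N, 2 O, 1 S.
Implicit hydrogens by atom environment:
  4 × C (aromatic): no H
  3 × C: no H
  2 × N (aromatic): no H
  2 × N: no H
  1 × O: no H
  1 × O (charge -1): no H
  1 × S: 1 H
  Total hydrogens = 1.
Net charge -1.
Molecular formula: C7HN4O2S-

C7HN4O2S-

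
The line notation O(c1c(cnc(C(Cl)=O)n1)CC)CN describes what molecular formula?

C8H10ClN3O2

Heavy atoms from the SMILES: 8 C, 1 Cl, 3 N, 2 O.
Implicit hydrogens by atom environment:
  3 × C (aromatic): no H
  2 × C: 2 H each → 4
  2 × N (aromatic): no H
  2 × O: no H
  1 × C: 3 H
  1 × C (aromatic): 1 H
  1 × C: no H
  1 × Cl: no H
  1 × N: 2 H
  Total hydrogens = 10.
Molecular formula: C8H10ClN3O2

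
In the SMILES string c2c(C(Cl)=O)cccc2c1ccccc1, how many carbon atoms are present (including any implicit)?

The symbol for carbon appears 13 times in the SMILES. Lowercase c denotes aromatic carbon and counts toward C.

13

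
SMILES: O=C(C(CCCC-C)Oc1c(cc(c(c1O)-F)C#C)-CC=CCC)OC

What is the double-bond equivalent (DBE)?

8

Molecular formula from the SMILES: C21H27FO4.
DoU = (2C + 2 + N − H − X)/2 = (2·21 + 2 + 0 − 27 − 1)/2 = 16/2 = 8.
(Structurally: 1 ring(s) + 7 π bond(s) = 8.)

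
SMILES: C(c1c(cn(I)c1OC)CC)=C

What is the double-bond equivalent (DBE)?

Molecular formula from the SMILES: C9H12INO.
DoU = (2C + 2 + N − H − X)/2 = (2·9 + 2 + 1 − 12 − 1)/2 = 8/2 = 4.
(Structurally: 1 ring(s) + 3 π bond(s) = 4.)

4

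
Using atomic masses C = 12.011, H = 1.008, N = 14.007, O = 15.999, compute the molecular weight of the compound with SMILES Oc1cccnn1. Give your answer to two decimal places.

96.09

Molecular formula: C4H4N2O.
M = 4×12.011 + 4×1.008 + 2×14.007 + 1×15.999 = 96.09 g/mol.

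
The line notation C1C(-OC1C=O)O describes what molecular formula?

C4H6O3

Heavy atoms from the SMILES: 4 C, 3 O.
Implicit hydrogens by atom environment:
  3 × C: 1 H each → 3
  2 × O: no H
  1 × C: 2 H
  1 × O: 1 H
  Total hydrogens = 6.
Molecular formula: C4H6O3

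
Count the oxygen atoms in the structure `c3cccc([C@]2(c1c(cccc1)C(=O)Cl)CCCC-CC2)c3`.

The symbol for oxygen appears 1 time in the SMILES.

1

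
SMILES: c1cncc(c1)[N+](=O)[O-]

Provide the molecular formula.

C5H4N2O2

Heavy atoms from the SMILES: 5 C, 2 N, 2 O.
Implicit hydrogens by atom environment:
  4 × C (aromatic): 1 H each → 4
  1 × C (aromatic): no H
  1 × N (aromatic): no H
  1 × N (charge +1): no H
  1 × O: no H
  1 × O (charge -1): no H
  Total hydrogens = 4.
Molecular formula: C5H4N2O2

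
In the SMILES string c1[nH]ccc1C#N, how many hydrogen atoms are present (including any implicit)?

4

Hydrogens are implicit in SMILES; fill each atom to its normal valence:
  3 × C (aromatic): 1 H each → 3
  1 × C (aromatic): no H
  1 × C: no H
  1 × N (aromatic): 1 H
  1 × N: no H
  Total hydrogens = 4.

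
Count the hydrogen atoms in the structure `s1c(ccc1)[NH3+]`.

6

Hydrogens are implicit in SMILES; fill each atom to its normal valence:
  3 × C (aromatic): 1 H each → 3
  1 × C (aromatic): no H
  1 × N (charge +1): 3 H
  1 × S (aromatic): no H
  Total hydrogens = 6.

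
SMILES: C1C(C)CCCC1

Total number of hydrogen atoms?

14

Hydrogens are implicit in SMILES; fill each atom to its normal valence:
  5 × C: 2 H each → 10
  1 × C: 3 H
  1 × C: 1 H
  Total hydrogens = 14.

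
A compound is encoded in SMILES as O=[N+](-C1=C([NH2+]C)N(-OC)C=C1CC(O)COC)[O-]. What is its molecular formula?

C10H18N3O5+

Heavy atoms from the SMILES: 10 C, 3 N, 5 O.
Implicit hydrogens by atom environment:
  3 × C: 3 H each → 9
  3 × C (aromatic): no H
  3 × O: no H
  2 × C: 2 H each → 4
  1 × C (aromatic): 1 H
  1 × C: 1 H
  1 × N (charge +1): 2 H
  1 × N (aromatic): no H
  1 × N (charge +1): no H
  1 × O: 1 H
  1 × O (charge -1): no H
  Total hydrogens = 18.
Net charge +1.
Molecular formula: C10H18N3O5+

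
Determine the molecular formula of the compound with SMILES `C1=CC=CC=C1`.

Heavy atoms from the SMILES: 6 C.
Implicit hydrogens by atom environment:
  6 × C (aromatic): 1 H each → 6
  Total hydrogens = 6.
Molecular formula: C6H6

C6H6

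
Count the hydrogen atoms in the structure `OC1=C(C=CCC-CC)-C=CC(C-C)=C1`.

20

Hydrogens are implicit in SMILES; fill each atom to its normal valence:
  4 × C: 2 H each → 8
  3 × C (aromatic): 1 H each → 3
  3 × C (aromatic): no H
  2 × C: 3 H each → 6
  2 × C: 1 H each → 2
  1 × O: 1 H
  Total hydrogens = 20.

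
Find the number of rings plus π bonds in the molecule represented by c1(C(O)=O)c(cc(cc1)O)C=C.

6

Molecular formula from the SMILES: C9H8O3.
DoU = (2C + 2 + N − H − X)/2 = (2·9 + 2 + 0 − 8 − 0)/2 = 12/2 = 6.
(Structurally: 1 ring(s) + 5 π bond(s) = 6.)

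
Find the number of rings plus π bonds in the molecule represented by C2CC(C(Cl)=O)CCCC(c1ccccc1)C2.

Molecular formula from the SMILES: C15H19ClO.
DoU = (2C + 2 + N − H − X)/2 = (2·15 + 2 + 0 − 19 − 1)/2 = 12/2 = 6.
(Structurally: 2 ring(s) + 4 π bond(s) = 6.)

6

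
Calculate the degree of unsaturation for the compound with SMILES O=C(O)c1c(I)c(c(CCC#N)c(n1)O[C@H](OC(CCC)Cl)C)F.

Molecular formula from the SMILES: C15H17ClFIN2O4.
DoU = (2C + 2 + N − H − X)/2 = (2·15 + 2 + 2 − 17 − 3)/2 = 14/2 = 7.
(Structurally: 1 ring(s) + 6 π bond(s) = 7.)

7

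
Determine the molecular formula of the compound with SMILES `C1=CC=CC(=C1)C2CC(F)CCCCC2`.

Heavy atoms from the SMILES: 14 C, 1 F.
Implicit hydrogens by atom environment:
  6 × C: 2 H each → 12
  5 × C (aromatic): 1 H each → 5
  2 × C: 1 H each → 2
  1 × C (aromatic): no H
  1 × F: no H
  Total hydrogens = 19.
Molecular formula: C14H19F

C14H19F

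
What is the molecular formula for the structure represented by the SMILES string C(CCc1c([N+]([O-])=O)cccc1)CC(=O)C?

C12H15NO3

Heavy atoms from the SMILES: 12 C, 1 N, 3 O.
Implicit hydrogens by atom environment:
  4 × C: 2 H each → 8
  4 × C (aromatic): 1 H each → 4
  2 × C (aromatic): no H
  2 × O: no H
  1 × C: 3 H
  1 × C: no H
  1 × N (charge +1): no H
  1 × O (charge -1): no H
  Total hydrogens = 15.
Molecular formula: C12H15NO3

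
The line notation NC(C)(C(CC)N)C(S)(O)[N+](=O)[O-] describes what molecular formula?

Heavy atoms from the SMILES: 6 C, 3 N, 3 O, 1 S.
Implicit hydrogens by atom environment:
  2 × C: 3 H each → 6
  2 × C: no H
  2 × N: 2 H each → 4
  1 × C: 2 H
  1 × C: 1 H
  1 × N (charge +1): no H
  1 × O: 1 H
  1 × O: no H
  1 × O (charge -1): no H
  1 × S: 1 H
  Total hydrogens = 15.
Molecular formula: C6H15N3O3S

C6H15N3O3S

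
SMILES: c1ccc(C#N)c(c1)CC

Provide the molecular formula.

Heavy atoms from the SMILES: 9 C, 1 N.
Implicit hydrogens by atom environment:
  4 × C (aromatic): 1 H each → 4
  2 × C (aromatic): no H
  1 × C: 3 H
  1 × C: 2 H
  1 × C: no H
  1 × N: no H
  Total hydrogens = 9.
Molecular formula: C9H9N

C9H9N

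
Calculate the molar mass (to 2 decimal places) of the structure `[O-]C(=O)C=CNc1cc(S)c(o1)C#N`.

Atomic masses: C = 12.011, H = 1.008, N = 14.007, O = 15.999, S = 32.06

209.20

Molecular formula: C8H5N2O3S-.
M = 8×12.011 + 5×1.008 + 2×14.007 + 3×15.999 + 1×32.06 = 209.20 g/mol.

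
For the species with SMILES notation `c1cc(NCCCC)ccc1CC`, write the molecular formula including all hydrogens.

Heavy atoms from the SMILES: 12 C, 1 N.
Implicit hydrogens by atom environment:
  4 × C: 2 H each → 8
  4 × C (aromatic): 1 H each → 4
  2 × C: 3 H each → 6
  2 × C (aromatic): no H
  1 × N: 1 H
  Total hydrogens = 19.
Molecular formula: C12H19N

C12H19N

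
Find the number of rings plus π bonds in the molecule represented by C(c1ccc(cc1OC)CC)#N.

Molecular formula from the SMILES: C10H11NO.
DoU = (2C + 2 + N − H − X)/2 = (2·10 + 2 + 1 − 11 − 0)/2 = 12/2 = 6.
(Structurally: 1 ring(s) + 5 π bond(s) = 6.)

6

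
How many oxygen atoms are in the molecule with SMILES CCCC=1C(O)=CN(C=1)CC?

1

The symbol for oxygen appears 1 time in the SMILES.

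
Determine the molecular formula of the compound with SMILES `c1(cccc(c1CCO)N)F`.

C8H10FNO

Heavy atoms from the SMILES: 8 C, 1 F, 1 N, 1 O.
Implicit hydrogens by atom environment:
  3 × C (aromatic): 1 H each → 3
  3 × C (aromatic): no H
  2 × C: 2 H each → 4
  1 × F: no H
  1 × N: 2 H
  1 × O: 1 H
  Total hydrogens = 10.
Molecular formula: C8H10FNO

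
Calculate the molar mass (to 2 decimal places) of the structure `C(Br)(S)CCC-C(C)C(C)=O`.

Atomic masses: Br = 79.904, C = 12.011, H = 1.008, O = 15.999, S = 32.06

239.17

Molecular formula: C8H15BrOS.
M = 1×79.904 + 8×12.011 + 15×1.008 + 1×15.999 + 1×32.06 = 239.17 g/mol.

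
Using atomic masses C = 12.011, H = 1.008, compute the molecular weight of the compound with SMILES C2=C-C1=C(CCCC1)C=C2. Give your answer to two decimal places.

Molecular formula: C10H12.
M = 10×12.011 + 12×1.008 = 132.21 g/mol.

132.21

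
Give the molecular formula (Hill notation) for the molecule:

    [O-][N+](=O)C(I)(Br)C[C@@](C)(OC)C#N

C6H8BrIN2O3

Heavy atoms from the SMILES: 1 Br, 6 C, 1 I, 2 N, 3 O.
Implicit hydrogens by atom environment:
  3 × C: no H
  2 × C: 3 H each → 6
  2 × O: no H
  1 × Br: no H
  1 × C: 2 H
  1 × I: no H
  1 × N (charge +1): no H
  1 × N: no H
  1 × O (charge -1): no H
  Total hydrogens = 8.
Molecular formula: C6H8BrIN2O3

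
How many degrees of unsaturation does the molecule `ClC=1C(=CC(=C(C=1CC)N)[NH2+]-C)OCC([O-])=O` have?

5

Molecular formula from the SMILES: C11H15ClN2O3.
DoU = (2C + 2 + N − H − X)/2 = (2·11 + 2 + 2 − 15 − 1)/2 = 10/2 = 5.
(Structurally: 1 ring(s) + 4 π bond(s) = 5.)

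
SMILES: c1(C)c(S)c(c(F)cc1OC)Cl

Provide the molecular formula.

Heavy atoms from the SMILES: 8 C, 1 Cl, 1 F, 1 O, 1 S.
Implicit hydrogens by atom environment:
  5 × C (aromatic): no H
  2 × C: 3 H each → 6
  1 × C (aromatic): 1 H
  1 × Cl: no H
  1 × F: no H
  1 × O: no H
  1 × S: 1 H
  Total hydrogens = 8.
Molecular formula: C8H8ClFOS

C8H8ClFOS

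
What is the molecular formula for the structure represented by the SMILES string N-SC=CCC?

Heavy atoms from the SMILES: 4 C, 1 N, 1 S.
Implicit hydrogens by atom environment:
  2 × C: 1 H each → 2
  1 × C: 3 H
  1 × C: 2 H
  1 × N: 2 H
  1 × S: no H
  Total hydrogens = 9.
Molecular formula: C4H9NS

C4H9NS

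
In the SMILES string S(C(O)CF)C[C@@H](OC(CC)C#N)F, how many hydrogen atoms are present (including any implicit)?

13

Hydrogens are implicit in SMILES; fill each atom to its normal valence:
  3 × C: 2 H each → 6
  3 × C: 1 H each → 3
  2 × F: no H
  1 × C: 3 H
  1 × C: no H
  1 × N: no H
  1 × O: 1 H
  1 × O: no H
  1 × S: no H
  Total hydrogens = 13.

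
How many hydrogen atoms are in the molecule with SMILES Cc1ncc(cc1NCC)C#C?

12

Hydrogens are implicit in SMILES; fill each atom to its normal valence:
  3 × C (aromatic): no H
  2 × C: 3 H each → 6
  2 × C (aromatic): 1 H each → 2
  1 × C: 2 H
  1 × C: 1 H
  1 × C: no H
  1 × N: 1 H
  1 × N (aromatic): no H
  Total hydrogens = 12.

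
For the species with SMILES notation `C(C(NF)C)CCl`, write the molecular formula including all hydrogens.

Heavy atoms from the SMILES: 4 C, 1 Cl, 1 F, 1 N.
Implicit hydrogens by atom environment:
  2 × C: 2 H each → 4
  1 × C: 3 H
  1 × C: 1 H
  1 × Cl: no H
  1 × F: no H
  1 × N: 1 H
  Total hydrogens = 9.
Molecular formula: C4H9ClFN

C4H9ClFN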